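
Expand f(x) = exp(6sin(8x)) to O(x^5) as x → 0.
1 + 48*x + 1152*x**2 + 17920*x**3 + 196608*x**4 + O(x**5)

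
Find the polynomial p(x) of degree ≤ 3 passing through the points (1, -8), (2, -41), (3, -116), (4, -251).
-3*x**3 - 3*x**2 - 3*x + 1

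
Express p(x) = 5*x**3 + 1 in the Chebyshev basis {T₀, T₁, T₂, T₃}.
T₀ + (15/4)T₁ + (5/4)T₃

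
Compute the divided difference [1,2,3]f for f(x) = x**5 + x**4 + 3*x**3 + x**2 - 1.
134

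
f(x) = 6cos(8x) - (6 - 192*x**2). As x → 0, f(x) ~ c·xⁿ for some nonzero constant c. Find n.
4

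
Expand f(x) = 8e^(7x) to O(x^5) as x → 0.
8 + 56*x + 196*x**2 + 1372*x**3/3 + 2401*x**4/3 + O(x**5)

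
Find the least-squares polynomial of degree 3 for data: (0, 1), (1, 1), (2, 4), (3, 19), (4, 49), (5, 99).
74/63 + (-283/189)x + (-17/126)x² + (47/54)x³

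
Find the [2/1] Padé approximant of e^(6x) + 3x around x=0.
(7*x + 1)/(1 - 2*x)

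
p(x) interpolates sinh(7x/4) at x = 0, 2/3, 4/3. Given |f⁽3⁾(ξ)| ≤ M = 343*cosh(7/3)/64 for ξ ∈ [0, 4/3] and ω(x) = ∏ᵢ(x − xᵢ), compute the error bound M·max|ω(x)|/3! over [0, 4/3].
343*sqrt(3)*cosh(7/3)/5832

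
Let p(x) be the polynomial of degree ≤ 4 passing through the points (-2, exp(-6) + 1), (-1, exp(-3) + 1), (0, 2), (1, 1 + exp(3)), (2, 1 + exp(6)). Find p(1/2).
((-5*exp(6) + 218 + 60*exp(3))*exp(6) - 20*exp(3) + 3)*exp(-6)/128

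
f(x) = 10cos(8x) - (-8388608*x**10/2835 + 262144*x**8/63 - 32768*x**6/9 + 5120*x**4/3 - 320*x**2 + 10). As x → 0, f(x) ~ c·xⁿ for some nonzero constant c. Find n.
12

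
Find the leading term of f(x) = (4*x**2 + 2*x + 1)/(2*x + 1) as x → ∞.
2*x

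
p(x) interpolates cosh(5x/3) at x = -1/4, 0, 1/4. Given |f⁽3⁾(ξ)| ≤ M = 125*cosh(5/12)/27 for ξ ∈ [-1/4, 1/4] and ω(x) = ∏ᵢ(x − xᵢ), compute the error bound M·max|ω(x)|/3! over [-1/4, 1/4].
125*sqrt(3)*cosh(5/12)/46656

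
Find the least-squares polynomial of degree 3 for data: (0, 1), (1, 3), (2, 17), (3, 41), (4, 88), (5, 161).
13/18 + (887/756)x + (71/63)x² + (109/108)x³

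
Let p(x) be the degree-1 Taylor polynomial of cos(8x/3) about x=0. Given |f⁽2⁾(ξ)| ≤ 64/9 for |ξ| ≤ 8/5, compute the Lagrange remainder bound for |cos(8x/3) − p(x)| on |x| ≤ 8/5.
2048/225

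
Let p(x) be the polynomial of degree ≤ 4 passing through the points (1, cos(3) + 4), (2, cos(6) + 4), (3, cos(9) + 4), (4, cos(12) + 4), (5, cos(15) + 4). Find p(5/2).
45*cos(9)/64 - 5*cos(12)/32 + 3*cos(15)/128 - 5*cos(3)/128 + 15*cos(6)/32 + 4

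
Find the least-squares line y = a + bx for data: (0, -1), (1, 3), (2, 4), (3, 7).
a = -1/2, b = 5/2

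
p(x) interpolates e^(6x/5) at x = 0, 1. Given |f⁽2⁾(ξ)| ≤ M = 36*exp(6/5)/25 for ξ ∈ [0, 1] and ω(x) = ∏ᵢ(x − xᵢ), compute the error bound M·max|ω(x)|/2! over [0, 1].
9*exp(6/5)/50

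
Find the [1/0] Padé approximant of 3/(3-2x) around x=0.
2*x/3 + 1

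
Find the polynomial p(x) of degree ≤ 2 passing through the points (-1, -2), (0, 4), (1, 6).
-2*x**2 + 4*x + 4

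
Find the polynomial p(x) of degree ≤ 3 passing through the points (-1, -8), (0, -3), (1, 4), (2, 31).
3*x**3 + x**2 + 3*x - 3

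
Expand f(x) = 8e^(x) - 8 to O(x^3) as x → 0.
8*x + 4*x**2 + O(x**3)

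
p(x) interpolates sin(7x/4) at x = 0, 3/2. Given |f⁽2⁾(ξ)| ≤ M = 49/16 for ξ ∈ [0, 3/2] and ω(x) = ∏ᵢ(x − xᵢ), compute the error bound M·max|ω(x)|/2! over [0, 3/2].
441/512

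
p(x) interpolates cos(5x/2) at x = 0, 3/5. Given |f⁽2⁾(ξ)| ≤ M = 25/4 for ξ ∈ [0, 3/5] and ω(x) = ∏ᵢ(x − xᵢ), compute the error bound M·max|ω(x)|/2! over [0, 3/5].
9/32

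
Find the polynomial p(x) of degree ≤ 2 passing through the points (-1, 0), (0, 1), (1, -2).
-2*x**2 - x + 1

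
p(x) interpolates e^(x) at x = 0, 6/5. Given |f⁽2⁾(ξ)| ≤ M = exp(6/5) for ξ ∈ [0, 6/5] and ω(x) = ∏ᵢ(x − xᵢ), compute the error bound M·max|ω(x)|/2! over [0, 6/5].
9*exp(6/5)/50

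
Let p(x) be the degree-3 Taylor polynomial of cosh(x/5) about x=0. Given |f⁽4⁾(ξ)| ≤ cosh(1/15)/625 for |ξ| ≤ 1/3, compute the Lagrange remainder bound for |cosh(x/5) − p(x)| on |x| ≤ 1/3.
cosh(1/15)/1215000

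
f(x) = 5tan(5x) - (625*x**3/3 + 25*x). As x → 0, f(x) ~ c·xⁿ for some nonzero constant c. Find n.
5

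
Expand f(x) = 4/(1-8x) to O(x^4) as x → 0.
4 + 32*x + 256*x**2 + 2048*x**3 + O(x**4)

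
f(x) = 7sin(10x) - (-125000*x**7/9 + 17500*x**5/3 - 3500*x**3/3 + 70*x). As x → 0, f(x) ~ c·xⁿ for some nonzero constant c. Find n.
9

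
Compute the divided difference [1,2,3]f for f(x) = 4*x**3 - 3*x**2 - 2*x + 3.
21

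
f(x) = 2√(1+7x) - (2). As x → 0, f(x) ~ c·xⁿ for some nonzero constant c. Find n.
1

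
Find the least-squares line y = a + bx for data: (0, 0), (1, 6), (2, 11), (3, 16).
a = 3/10, b = 53/10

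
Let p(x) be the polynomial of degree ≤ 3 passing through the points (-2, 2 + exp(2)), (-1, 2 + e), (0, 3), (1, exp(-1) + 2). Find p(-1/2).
(-1 + e*(-exp(2) + 9*e + 41))*exp(-1)/16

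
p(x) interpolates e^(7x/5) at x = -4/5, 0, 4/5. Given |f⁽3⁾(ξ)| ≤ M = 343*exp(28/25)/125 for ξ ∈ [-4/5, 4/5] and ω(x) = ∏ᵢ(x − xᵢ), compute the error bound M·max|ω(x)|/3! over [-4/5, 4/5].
21952*sqrt(3)*exp(28/25)/421875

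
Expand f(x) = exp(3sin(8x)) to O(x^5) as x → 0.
1 + 24*x + 288*x**2 + 2048*x**3 + 7680*x**4 + O(x**5)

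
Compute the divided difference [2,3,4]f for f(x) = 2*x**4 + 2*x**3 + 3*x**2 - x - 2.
131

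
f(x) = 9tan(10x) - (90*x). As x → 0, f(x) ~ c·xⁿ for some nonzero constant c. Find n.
3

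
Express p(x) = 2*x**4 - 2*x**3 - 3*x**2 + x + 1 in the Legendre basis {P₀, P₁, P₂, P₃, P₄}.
(2/5)P₀ + (-1/5)P₁ + (-6/7)P₂ + (-4/5)P₃ + (16/35)P₄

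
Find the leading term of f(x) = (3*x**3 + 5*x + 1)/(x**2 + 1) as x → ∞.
3*x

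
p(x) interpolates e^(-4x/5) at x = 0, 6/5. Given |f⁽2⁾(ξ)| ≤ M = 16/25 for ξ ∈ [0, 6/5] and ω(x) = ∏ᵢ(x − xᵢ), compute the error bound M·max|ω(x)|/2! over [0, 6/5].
72/625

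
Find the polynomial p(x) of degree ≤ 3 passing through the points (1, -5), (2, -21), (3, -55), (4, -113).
-x**3 - 3*x**2 - 1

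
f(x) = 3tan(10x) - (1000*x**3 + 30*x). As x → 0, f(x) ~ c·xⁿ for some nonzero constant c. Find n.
5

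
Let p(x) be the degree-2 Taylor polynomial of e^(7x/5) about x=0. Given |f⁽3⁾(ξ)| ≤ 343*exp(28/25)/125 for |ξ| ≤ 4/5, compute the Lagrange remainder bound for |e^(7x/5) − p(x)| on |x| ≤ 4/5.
10976*exp(28/25)/46875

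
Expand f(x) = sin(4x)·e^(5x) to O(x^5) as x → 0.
4*x + 20*x**2 + 118*x**3/3 + 30*x**4 + O(x**5)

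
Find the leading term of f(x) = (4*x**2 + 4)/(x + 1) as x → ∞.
4*x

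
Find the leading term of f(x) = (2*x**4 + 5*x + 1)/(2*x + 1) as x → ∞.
x**3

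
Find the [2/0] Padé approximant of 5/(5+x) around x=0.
x**2/25 - x/5 + 1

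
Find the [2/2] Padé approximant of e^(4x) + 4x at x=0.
(20*x**2/3 + 8*x + 1)/(1 - 4*x**2/3)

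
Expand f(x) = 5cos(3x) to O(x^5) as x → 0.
5 - 45*x**2/2 + 135*x**4/8 + O(x**5)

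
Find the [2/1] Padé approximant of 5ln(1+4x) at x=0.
20*x*(2*x + 3)/(3*(8*x/3 + 1))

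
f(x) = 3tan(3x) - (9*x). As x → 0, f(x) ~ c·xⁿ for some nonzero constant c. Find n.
3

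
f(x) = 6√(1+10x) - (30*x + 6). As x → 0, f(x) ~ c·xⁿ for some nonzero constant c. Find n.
2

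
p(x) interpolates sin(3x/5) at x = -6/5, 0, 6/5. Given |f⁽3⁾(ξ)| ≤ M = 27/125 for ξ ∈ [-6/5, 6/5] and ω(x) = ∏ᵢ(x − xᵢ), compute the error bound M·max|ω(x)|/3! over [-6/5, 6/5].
216*sqrt(3)/15625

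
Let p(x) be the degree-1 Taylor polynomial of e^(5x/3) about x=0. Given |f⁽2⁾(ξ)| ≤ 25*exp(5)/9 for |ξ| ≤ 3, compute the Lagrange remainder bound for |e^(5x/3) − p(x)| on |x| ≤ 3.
25*exp(5)/2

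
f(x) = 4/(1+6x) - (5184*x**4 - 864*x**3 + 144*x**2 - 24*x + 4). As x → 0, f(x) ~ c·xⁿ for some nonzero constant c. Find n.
5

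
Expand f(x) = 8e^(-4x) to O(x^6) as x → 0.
8 - 32*x + 64*x**2 - 256*x**3/3 + 256*x**4/3 - 1024*x**5/15 + O(x**6)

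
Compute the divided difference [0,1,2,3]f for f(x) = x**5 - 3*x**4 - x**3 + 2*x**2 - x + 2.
6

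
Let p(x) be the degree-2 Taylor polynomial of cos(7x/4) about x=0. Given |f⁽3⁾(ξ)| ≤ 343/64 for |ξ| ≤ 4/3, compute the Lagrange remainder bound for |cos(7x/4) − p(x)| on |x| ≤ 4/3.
343/162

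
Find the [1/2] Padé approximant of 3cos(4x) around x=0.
3/(8*x**2 + 1)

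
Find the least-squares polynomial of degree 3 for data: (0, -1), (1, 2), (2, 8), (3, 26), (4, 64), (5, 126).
-5/6 + (647/252)x + (-59/42)x² + (43/36)x³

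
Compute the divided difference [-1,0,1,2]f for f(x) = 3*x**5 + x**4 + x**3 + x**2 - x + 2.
18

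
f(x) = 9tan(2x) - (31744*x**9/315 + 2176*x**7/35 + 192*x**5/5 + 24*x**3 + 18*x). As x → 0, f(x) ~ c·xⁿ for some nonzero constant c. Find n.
11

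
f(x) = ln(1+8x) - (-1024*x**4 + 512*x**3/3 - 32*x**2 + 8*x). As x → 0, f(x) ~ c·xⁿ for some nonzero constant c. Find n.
5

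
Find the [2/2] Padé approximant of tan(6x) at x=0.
6*x/(1 - 12*x**2)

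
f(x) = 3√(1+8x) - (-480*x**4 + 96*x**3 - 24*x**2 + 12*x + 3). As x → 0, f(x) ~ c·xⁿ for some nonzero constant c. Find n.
5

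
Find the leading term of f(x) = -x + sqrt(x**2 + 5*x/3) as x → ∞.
5/6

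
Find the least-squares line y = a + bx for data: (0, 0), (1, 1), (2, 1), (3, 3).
a = -1/10, b = 9/10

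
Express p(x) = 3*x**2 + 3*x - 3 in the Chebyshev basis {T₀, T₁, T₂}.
(-3/2)T₀ + (3)T₁ + (3/2)T₂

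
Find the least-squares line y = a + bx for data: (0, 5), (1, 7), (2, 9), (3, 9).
a = 27/5, b = 7/5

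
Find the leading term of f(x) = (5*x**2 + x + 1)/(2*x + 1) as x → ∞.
5*x/2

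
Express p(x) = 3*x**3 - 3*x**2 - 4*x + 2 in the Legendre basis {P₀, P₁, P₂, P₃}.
P₀ + (-11/5)P₁ + (-2)P₂ + (6/5)P₃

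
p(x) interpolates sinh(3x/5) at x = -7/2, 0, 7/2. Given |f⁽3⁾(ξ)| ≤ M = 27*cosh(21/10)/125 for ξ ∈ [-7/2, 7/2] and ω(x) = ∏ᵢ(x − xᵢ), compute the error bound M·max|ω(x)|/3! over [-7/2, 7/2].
343*sqrt(3)*cosh(21/10)/1000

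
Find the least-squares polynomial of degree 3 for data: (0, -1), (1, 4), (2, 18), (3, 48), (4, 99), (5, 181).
-68/63 + (1235/378)x + (211/252)x² + (125/108)x³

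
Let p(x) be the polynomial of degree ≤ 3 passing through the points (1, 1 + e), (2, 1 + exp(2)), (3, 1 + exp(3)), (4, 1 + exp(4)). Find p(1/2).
-5*exp(4)/16 - 35*exp(2)/16 + 1 + 35*e/16 + 21*exp(3)/16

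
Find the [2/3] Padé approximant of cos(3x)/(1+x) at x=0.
(1 - 15*x**2/4)/(3*x**3/4 + 3*x**2/4 + x + 1)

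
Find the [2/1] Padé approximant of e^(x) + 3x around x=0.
(-5*x**2/6 + 11*x/3 + 1)/(1 - x/3)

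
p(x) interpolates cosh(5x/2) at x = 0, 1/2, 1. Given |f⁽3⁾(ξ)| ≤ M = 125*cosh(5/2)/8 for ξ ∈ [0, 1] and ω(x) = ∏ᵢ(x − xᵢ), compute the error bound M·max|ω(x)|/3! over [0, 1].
125*sqrt(3)*cosh(5/2)/1728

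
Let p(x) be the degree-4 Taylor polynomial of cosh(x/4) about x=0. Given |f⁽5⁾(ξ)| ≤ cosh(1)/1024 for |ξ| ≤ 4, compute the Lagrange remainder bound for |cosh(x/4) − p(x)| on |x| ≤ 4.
cosh(1)/120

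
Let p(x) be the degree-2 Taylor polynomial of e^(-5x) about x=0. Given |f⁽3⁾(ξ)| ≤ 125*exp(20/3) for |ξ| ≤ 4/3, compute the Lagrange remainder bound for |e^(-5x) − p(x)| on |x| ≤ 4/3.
4000*exp(20/3)/81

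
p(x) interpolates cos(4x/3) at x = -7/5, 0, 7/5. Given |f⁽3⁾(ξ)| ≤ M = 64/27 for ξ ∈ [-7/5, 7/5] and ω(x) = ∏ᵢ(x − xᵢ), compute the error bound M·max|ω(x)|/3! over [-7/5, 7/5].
21952*sqrt(3)/91125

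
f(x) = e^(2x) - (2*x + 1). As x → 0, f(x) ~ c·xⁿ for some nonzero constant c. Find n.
2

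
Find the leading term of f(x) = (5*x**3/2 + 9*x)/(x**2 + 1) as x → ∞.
5*x/2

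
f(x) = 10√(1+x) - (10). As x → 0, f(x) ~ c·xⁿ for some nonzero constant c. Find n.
1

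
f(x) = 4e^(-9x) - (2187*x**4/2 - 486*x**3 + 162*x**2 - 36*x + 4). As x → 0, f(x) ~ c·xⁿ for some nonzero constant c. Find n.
5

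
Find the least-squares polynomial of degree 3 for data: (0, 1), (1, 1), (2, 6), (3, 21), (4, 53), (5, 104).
68/63 + (-479/378)x + (41/252)x² + (91/108)x³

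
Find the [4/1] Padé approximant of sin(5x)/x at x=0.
625*x**4/24 - 125*x**2/6 + 5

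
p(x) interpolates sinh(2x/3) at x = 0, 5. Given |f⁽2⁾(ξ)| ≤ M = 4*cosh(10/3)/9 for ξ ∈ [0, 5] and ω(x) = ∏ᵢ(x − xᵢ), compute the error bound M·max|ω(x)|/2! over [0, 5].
25*cosh(10/3)/18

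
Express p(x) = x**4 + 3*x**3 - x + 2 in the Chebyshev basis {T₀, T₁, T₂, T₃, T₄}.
(19/8)T₀ + (5/4)T₁ + (1/2)T₂ + (3/4)T₃ + (1/8)T₄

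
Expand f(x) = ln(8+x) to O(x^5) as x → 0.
log(8) + x/8 - x**2/128 + x**3/1536 - x**4/16384 + O(x**5)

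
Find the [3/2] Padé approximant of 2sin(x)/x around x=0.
(2 - 7*x**2/30)/(x**2/20 + 1)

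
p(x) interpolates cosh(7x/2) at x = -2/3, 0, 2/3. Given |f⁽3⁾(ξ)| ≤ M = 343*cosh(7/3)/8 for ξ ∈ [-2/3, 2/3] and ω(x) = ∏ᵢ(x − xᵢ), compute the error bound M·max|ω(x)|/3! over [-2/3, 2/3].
343*sqrt(3)*cosh(7/3)/729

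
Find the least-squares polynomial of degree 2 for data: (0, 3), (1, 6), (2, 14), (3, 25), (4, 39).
97/35 + (137/70)x + (25/14)x²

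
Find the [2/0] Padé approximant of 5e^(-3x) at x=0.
45*x**2/2 - 15*x + 5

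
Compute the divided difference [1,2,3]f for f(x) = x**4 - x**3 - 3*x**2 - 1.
16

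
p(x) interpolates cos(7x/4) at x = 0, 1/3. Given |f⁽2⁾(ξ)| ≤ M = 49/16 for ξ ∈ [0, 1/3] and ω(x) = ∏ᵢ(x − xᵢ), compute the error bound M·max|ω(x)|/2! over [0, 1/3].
49/1152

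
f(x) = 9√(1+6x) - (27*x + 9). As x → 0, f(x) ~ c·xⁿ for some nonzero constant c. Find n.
2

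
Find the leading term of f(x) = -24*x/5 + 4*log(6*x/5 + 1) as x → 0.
-72*x**2/25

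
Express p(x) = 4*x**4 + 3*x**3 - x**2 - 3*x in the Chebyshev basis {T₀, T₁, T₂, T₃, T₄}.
T₀ + (-3/4)T₁ + (3/2)T₂ + (3/4)T₃ + (1/2)T₄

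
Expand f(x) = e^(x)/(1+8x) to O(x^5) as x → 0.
1 - 7*x + 113*x**2/2 - 2711*x**3/6 + 86753*x**4/24 + O(x**5)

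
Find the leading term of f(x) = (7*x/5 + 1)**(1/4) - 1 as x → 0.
7*x/20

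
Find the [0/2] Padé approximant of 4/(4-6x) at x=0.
1/(1 - 3*x/2)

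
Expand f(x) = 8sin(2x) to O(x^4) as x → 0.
16*x - 32*x**3/3 + O(x**4)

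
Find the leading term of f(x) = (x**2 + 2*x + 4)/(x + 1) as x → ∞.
x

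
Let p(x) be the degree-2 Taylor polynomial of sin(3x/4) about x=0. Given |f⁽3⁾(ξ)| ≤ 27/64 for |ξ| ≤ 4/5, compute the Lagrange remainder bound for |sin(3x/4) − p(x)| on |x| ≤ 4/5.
9/250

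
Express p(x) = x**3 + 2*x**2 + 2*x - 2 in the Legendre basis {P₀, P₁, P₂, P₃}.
(-4/3)P₀ + (13/5)P₁ + (4/3)P₂ + (2/5)P₃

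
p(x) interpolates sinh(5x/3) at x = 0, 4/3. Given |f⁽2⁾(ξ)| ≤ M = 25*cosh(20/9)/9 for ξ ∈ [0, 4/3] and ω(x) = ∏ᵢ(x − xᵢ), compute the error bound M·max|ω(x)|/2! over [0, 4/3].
50*cosh(20/9)/81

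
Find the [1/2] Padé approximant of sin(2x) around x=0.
2*x/(2*x**2/3 + 1)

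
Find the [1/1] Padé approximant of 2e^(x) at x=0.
(x + 2)/(1 - x/2)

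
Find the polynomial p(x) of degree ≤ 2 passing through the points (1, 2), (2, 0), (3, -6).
-2*x**2 + 4*x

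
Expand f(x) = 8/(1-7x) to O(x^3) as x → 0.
8 + 56*x + 392*x**2 + O(x**3)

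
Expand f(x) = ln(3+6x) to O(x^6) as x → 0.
log(3) + 2*x - 2*x**2 + 8*x**3/3 - 4*x**4 + 32*x**5/5 + O(x**6)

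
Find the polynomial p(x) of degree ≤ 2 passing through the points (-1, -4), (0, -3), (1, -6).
-2*x**2 - x - 3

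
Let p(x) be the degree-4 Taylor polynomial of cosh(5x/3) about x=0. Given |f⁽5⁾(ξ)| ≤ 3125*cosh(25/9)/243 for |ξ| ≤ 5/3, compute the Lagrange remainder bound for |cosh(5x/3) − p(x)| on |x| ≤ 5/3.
1953125*cosh(25/9)/1417176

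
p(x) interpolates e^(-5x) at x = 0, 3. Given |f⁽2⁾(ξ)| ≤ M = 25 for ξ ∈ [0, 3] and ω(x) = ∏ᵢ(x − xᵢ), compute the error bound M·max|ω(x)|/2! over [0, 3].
225/8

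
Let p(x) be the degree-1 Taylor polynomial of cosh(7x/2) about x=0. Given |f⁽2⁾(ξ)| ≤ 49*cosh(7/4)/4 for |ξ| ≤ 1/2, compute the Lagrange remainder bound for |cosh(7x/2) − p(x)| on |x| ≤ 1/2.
49*cosh(7/4)/32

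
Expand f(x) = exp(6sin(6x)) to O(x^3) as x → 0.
1 + 36*x + 648*x**2 + O(x**3)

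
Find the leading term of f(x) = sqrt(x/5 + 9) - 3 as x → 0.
x/30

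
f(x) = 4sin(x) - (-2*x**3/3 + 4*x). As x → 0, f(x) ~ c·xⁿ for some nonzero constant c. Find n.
5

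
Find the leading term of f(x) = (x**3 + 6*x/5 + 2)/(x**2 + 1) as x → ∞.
x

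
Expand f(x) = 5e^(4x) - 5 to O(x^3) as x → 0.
20*x + 40*x**2 + O(x**3)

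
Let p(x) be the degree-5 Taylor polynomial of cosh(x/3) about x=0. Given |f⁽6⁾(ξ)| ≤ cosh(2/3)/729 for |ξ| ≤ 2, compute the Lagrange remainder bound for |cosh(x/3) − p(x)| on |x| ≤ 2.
4*cosh(2/3)/32805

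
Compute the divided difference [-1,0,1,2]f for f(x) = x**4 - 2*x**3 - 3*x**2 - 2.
0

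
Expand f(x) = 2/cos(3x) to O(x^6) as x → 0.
2 + 9*x**2 + 135*x**4/4 + O(x**6)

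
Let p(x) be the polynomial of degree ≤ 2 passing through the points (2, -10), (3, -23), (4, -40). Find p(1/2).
2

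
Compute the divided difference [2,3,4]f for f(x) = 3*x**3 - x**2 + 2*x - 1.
26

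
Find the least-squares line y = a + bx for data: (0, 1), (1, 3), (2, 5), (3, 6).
a = 6/5, b = 17/10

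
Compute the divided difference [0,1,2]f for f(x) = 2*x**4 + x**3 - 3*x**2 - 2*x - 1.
14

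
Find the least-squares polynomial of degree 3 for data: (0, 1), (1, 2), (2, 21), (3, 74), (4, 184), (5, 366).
41/42 + (-263/252)x + (-37/42)x² + (113/36)x³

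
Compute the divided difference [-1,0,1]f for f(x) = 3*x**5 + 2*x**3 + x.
0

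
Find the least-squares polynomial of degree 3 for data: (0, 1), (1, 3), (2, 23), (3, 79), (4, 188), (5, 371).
115/126 + (-31/108)x + (-59/126)x² + (331/108)x³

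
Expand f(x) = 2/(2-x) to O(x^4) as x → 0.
1 + x/2 + x**2/4 + x**3/8 + O(x**4)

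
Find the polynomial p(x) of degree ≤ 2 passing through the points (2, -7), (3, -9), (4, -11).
-2*x - 3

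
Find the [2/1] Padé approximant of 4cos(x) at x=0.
4 - 2*x**2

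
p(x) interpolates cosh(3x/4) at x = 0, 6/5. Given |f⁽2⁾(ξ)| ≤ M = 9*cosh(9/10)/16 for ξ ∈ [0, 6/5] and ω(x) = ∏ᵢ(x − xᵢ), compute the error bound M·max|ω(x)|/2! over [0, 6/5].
81*cosh(9/10)/800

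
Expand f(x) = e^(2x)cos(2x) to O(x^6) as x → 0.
1 + 2*x - 8*x**3/3 - 8*x**4/3 - 16*x**5/15 + O(x**6)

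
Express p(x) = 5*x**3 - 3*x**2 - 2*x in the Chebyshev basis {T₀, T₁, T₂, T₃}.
(-3/2)T₀ + (7/4)T₁ + (-3/2)T₂ + (5/4)T₃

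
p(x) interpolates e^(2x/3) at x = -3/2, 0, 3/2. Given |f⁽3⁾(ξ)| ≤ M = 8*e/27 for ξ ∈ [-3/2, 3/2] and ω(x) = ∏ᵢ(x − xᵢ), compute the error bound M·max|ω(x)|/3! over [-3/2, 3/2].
sqrt(3)*e/27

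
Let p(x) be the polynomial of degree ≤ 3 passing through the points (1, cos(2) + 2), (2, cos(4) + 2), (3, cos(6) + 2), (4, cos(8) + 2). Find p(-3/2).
231*cos(2)/16 - 105*cos(8)/16 + 2 - 495*cos(4)/16 + 385*cos(6)/16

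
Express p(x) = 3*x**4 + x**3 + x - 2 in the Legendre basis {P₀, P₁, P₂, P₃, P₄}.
(-7/5)P₀ + (8/5)P₁ + (12/7)P₂ + (2/5)P₃ + (24/35)P₄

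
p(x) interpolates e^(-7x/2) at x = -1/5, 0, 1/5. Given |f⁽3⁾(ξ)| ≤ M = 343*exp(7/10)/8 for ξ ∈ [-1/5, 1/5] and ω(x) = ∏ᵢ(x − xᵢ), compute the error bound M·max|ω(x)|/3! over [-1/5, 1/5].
343*sqrt(3)*exp(7/10)/27000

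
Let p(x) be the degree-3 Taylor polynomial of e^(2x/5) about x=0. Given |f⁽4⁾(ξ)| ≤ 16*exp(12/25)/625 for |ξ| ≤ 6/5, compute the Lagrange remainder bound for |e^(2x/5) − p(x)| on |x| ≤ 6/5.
864*exp(12/25)/390625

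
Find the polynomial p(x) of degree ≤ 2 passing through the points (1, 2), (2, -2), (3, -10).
-2*x**2 + 2*x + 2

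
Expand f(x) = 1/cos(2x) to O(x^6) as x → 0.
1 + 2*x**2 + 10*x**4/3 + O(x**6)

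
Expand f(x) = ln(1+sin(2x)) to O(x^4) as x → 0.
2*x - 2*x**2 + 4*x**3/3 + O(x**4)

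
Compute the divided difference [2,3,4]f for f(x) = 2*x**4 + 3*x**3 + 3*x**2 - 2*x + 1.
140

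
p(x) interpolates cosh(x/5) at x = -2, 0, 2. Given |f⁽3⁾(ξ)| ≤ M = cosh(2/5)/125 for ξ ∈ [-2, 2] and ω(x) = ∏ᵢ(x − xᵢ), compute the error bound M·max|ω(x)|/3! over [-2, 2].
8*sqrt(3)*cosh(2/5)/3375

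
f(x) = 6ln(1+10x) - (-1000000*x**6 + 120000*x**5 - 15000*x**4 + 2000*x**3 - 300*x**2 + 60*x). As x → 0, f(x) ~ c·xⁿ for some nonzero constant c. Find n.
7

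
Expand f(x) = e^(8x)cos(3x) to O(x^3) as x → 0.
1 + 8*x + 55*x**2/2 + O(x**3)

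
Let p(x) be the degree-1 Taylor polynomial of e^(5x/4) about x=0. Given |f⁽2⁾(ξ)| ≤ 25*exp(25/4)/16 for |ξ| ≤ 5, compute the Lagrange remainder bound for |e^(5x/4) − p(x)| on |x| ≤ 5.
625*exp(25/4)/32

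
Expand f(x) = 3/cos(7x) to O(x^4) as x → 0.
3 + 147*x**2/2 + O(x**4)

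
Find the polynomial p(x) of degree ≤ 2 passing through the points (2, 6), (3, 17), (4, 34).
3*x**2 - 4*x + 2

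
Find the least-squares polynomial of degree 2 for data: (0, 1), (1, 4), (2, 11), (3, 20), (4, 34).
36/35 + (47/35)x + (12/7)x²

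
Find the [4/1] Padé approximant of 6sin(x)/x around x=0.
x**4/20 - x**2 + 6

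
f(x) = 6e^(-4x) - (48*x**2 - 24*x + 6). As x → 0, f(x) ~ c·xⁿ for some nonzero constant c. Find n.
3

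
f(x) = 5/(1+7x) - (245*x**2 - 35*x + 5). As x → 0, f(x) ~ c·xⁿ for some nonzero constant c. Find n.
3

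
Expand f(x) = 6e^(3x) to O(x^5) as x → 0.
6 + 18*x + 27*x**2 + 27*x**3 + 81*x**4/4 + O(x**5)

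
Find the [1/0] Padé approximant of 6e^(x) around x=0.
6*x + 6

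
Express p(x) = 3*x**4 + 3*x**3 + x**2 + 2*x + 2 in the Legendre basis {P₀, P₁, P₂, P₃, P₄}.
(44/15)P₀ + (19/5)P₁ + (50/21)P₂ + (6/5)P₃ + (24/35)P₄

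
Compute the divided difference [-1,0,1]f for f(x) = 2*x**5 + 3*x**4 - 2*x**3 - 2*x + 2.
3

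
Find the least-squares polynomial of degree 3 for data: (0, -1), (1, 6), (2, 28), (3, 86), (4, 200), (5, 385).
-101/126 + (3203/756)x + (-289/252)x² + (85/27)x³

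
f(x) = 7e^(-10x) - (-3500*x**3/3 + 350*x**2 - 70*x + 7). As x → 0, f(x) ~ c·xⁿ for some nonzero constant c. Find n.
4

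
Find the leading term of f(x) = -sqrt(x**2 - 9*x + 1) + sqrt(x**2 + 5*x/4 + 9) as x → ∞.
41/8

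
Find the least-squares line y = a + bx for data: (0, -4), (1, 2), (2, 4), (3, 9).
a = -17/5, b = 41/10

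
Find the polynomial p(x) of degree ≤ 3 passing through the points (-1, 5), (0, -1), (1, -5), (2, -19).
-2*x**3 + x**2 - 3*x - 1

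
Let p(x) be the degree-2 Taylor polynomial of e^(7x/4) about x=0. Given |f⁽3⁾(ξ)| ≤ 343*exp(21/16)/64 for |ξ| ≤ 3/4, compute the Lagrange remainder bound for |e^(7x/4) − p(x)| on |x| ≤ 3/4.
3087*exp(21/16)/8192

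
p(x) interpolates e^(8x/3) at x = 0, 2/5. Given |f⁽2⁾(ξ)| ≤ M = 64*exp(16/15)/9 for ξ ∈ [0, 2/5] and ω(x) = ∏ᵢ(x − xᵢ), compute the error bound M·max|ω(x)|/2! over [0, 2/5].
32*exp(16/15)/225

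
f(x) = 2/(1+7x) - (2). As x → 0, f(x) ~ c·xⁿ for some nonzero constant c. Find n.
1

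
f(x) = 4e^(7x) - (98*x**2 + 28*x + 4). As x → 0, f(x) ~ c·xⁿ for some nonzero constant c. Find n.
3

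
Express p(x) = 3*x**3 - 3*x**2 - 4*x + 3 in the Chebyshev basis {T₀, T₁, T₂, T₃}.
(3/2)T₀ + (-7/4)T₁ + (-3/2)T₂ + (3/4)T₃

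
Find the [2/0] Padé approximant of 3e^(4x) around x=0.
24*x**2 + 12*x + 3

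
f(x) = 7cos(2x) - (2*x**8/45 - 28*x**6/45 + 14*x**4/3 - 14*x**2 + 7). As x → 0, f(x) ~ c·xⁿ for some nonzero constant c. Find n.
10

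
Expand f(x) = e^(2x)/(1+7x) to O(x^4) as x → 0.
1 - 5*x + 37*x**2 - 773*x**3/3 + O(x**4)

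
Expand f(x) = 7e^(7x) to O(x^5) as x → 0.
7 + 49*x + 343*x**2/2 + 2401*x**3/6 + 16807*x**4/24 + O(x**5)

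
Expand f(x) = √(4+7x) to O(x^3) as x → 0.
2 + 7*x/4 - 49*x**2/64 + O(x**3)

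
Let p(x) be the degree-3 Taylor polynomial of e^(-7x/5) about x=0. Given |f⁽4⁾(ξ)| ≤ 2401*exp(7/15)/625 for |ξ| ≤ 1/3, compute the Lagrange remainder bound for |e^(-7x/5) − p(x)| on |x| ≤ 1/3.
2401*exp(7/15)/1215000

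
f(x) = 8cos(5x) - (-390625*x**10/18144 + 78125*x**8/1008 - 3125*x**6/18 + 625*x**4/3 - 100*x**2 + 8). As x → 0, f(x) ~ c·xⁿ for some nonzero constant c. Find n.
12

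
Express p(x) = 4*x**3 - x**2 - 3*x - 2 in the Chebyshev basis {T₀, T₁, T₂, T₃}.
(-5/2)T₀ + (-1/2)T₂ + T₃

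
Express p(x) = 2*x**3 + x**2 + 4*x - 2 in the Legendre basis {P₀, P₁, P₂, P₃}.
(-5/3)P₀ + (26/5)P₁ + (2/3)P₂ + (4/5)P₃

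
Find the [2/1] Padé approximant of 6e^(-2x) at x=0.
(4*x**2 - 8*x + 6)/(2*x/3 + 1)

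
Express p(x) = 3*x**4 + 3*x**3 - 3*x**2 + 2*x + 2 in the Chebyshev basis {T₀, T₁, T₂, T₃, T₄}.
(13/8)T₀ + (17/4)T₁ + (3/4)T₃ + (3/8)T₄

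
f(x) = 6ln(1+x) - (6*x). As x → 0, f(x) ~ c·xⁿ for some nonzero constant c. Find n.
2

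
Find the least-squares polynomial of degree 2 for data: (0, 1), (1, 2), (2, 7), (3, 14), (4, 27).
39/35 + (-36/35)x + (13/7)x²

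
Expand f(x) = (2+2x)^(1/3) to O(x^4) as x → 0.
2**(1/3) + 2**(1/3)*x/3 - 2**(1/3)*x**2/9 + 5*2**(1/3)*x**3/81 + O(x**4)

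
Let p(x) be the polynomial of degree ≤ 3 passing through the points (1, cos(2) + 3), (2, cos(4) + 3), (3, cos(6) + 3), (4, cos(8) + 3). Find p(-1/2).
105*cos(2)/16 - 35*cos(8)/16 + 3 - 189*cos(4)/16 + 135*cos(6)/16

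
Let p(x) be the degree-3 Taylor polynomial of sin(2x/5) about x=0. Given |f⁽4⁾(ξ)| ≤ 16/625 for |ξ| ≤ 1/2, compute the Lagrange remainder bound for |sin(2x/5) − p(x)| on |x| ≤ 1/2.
1/15000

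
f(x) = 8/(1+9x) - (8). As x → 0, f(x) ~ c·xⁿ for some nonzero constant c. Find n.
1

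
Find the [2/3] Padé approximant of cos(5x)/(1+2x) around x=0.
(1 - 125*x**2/12)/(25*x**3/6 + 25*x**2/12 + 2*x + 1)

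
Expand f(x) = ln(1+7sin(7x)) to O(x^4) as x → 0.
49*x - 2401*x**2/2 + 232897*x**3/6 + O(x**4)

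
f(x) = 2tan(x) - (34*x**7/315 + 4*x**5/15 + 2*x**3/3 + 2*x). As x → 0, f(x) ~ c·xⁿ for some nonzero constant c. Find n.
9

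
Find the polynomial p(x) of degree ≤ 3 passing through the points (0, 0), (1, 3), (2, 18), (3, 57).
2*x**3 + x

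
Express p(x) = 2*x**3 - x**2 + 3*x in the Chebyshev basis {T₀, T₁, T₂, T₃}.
(-1/2)T₀ + (9/2)T₁ + (-1/2)T₂ + (1/2)T₃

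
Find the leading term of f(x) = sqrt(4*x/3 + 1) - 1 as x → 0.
2*x/3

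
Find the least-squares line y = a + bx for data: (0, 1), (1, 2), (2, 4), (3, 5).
a = 9/10, b = 7/5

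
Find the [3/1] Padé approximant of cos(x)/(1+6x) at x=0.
(x**3/144 - 427*x**2/852 + x/5112 + 1)/(30673*x/5112 + 1)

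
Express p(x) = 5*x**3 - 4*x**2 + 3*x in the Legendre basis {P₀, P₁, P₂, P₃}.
(-4/3)P₀ + (6)P₁ + (-8/3)P₂ + (2)P₃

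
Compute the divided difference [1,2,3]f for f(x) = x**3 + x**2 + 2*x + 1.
7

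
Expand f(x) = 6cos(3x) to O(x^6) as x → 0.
6 - 27*x**2 + 81*x**4/4 + O(x**6)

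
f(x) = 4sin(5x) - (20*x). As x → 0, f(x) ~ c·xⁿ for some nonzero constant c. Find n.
3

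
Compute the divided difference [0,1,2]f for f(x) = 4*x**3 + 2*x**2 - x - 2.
14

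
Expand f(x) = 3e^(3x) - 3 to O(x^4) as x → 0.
9*x + 27*x**2/2 + 27*x**3/2 + O(x**4)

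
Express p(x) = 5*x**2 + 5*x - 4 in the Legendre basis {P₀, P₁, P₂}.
(-7/3)P₀ + (5)P₁ + (10/3)P₂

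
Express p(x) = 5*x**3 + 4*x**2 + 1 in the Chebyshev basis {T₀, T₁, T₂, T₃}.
(3)T₀ + (15/4)T₁ + (2)T₂ + (5/4)T₃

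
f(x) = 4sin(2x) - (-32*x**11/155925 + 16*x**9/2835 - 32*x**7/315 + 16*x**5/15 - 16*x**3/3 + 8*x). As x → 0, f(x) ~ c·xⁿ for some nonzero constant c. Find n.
13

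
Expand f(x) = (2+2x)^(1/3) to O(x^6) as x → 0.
2**(1/3) + 2**(1/3)*x/3 - 2**(1/3)*x**2/9 + 5*2**(1/3)*x**3/81 - 10*2**(1/3)*x**4/243 + 22*2**(1/3)*x**5/729 + O(x**6)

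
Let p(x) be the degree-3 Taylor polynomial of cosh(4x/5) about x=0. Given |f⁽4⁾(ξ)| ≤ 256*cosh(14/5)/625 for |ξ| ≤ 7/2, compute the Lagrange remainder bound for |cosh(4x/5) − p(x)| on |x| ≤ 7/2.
4802*cosh(14/5)/1875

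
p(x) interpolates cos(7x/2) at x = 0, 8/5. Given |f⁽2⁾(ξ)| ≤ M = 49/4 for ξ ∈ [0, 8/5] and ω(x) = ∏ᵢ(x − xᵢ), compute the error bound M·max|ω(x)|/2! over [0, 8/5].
98/25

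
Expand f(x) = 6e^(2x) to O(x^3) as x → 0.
6 + 12*x + 12*x**2 + O(x**3)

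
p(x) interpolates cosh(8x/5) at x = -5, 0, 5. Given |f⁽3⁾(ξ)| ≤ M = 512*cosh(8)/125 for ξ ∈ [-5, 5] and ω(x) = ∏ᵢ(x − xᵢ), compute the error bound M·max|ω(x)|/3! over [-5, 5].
512*sqrt(3)*cosh(8)/27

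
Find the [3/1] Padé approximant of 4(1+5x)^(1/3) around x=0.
(-500*x**3/81 + 100*x**2/9 + 20*x + 4)/(10*x/3 + 1)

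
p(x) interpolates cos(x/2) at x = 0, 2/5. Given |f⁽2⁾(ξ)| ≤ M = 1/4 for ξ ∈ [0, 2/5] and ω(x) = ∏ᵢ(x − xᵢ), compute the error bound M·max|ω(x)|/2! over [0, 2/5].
1/200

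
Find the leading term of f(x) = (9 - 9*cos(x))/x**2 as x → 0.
9/2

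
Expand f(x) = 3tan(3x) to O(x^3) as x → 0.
9*x + O(x**3)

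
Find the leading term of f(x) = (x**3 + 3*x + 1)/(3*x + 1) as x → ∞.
x**2/3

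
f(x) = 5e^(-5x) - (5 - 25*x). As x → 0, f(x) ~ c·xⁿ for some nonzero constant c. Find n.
2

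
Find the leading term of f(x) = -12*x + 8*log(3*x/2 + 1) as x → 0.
-9*x**2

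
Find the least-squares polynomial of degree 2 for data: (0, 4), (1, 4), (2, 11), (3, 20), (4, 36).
27/7 + (-12/7)x + (17/7)x²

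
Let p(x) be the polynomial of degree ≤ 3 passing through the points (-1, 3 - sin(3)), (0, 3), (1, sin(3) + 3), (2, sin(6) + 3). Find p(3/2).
5*sin(6)/16 + 7*sin(3)/8 + 3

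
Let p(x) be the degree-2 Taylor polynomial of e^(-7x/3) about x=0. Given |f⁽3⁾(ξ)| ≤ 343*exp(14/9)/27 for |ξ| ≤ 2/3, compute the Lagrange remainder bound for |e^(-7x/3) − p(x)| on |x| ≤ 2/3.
1372*exp(14/9)/2187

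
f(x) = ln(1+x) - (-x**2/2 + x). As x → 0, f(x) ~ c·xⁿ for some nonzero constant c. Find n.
3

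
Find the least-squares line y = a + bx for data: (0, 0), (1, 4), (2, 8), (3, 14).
a = -2/5, b = 23/5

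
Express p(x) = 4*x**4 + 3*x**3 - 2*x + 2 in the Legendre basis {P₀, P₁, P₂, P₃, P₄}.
(14/5)P₀ + (-1/5)P₁ + (16/7)P₂ + (6/5)P₃ + (32/35)P₄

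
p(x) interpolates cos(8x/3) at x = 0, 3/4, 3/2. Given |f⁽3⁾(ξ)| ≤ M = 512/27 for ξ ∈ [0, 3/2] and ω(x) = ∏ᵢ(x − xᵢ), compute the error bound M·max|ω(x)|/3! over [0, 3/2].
8*sqrt(3)/27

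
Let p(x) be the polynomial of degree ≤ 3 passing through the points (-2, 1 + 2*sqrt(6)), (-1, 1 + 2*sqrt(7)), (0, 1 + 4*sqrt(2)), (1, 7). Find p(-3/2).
-5*sqrt(2)/4 + 11/8 + 5*sqrt(6)/8 + 15*sqrt(7)/8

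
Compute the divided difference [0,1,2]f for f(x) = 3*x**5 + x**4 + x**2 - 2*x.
53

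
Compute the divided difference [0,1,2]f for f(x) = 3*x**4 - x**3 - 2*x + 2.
18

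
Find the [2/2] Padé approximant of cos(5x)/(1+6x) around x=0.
(-7675*x**2/564 + 25*x/47 + 1)/(25*x**2/12 + 307*x/47 + 1)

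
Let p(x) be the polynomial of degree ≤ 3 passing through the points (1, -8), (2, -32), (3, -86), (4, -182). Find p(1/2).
-7/2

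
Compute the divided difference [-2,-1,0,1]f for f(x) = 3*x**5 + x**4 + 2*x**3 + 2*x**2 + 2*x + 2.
15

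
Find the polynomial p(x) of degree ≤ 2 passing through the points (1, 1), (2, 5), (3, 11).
x**2 + x - 1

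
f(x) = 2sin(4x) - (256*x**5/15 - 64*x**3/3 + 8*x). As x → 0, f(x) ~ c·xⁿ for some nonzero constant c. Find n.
7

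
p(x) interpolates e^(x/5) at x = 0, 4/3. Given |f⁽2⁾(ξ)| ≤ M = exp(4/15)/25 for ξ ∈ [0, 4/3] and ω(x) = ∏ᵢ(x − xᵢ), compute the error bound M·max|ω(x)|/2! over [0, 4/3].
2*exp(4/15)/225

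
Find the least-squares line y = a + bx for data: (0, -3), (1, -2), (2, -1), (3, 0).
a = -3, b = 1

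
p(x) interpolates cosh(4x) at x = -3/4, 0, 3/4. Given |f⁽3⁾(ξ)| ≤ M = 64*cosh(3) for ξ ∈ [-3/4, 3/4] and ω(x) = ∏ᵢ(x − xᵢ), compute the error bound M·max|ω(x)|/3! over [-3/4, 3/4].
sqrt(3)*cosh(3)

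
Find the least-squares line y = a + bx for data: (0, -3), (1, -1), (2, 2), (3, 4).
a = -31/10, b = 12/5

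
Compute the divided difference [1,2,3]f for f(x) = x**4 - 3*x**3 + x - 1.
7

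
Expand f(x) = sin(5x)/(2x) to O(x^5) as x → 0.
5/2 - 125*x**2/12 + 625*x**4/48 + O(x**5)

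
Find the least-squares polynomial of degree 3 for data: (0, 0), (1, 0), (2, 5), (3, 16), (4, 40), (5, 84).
-5/21 + (94/63)x + (-29/21)x² + (8/9)x³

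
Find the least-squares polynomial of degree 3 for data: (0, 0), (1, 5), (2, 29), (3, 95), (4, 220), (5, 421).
5/21 + (-31/63)x + (29/21)x² + (28/9)x³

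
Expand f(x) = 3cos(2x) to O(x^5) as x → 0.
3 - 6*x**2 + 2*x**4 + O(x**5)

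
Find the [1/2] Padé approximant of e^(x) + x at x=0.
(37*x/21 + 1)/(-x**2/42 - 5*x/21 + 1)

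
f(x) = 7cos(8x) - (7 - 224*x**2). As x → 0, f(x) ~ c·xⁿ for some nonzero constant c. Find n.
4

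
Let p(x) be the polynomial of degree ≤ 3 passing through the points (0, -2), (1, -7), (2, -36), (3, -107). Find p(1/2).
-21/8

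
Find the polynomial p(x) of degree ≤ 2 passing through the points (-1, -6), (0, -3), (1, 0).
3*x - 3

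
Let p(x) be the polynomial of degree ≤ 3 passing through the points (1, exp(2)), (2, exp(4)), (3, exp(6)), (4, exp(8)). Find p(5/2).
(-exp(6) - 1 + 9*exp(2) + 9*exp(4))*exp(2)/16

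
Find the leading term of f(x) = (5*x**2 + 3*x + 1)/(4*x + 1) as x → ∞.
5*x/4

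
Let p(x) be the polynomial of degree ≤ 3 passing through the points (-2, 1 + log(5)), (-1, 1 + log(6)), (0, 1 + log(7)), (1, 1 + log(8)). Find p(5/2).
1 + log(1761205026816*2**(1/8)*3**(7/16)*5**(13/16)*7**(3/16)/1730160900125)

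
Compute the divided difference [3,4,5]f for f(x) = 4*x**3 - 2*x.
48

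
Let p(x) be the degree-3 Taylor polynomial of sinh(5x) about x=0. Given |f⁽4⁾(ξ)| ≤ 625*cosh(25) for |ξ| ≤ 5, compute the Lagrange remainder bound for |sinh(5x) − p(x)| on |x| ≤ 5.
390625*cosh(25)/24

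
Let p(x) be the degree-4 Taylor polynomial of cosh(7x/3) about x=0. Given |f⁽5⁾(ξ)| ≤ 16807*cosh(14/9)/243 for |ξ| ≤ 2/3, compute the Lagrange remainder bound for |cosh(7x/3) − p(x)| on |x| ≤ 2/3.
67228*cosh(14/9)/885735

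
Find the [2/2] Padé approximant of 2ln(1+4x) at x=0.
8*x*(2*x + 1)/(8*x**2/3 + 4*x + 1)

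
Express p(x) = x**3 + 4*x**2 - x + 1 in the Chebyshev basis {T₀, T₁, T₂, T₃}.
(3)T₀ + (-1/4)T₁ + (2)T₂ + (1/4)T₃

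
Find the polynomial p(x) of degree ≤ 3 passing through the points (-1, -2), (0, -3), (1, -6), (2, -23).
-2*x**3 - x**2 - 3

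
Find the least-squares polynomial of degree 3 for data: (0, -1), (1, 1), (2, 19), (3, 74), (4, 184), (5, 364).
-11/14 + (-51/28)x + (-1/28)x² + (3)x³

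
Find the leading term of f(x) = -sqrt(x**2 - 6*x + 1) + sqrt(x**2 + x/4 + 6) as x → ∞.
25/8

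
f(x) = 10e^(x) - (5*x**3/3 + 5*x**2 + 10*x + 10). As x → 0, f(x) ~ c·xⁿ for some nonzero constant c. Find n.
4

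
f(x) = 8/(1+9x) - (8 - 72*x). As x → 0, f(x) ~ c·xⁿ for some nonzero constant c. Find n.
2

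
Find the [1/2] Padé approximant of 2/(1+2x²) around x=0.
2/(2*x**2 + 1)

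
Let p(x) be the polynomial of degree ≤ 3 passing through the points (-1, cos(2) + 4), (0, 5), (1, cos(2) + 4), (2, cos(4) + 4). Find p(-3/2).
7*cos(2)/2 - 5*cos(4)/16 + 29/16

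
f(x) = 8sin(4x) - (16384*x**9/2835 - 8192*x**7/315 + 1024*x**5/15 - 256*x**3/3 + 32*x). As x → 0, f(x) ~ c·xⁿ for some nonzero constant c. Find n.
11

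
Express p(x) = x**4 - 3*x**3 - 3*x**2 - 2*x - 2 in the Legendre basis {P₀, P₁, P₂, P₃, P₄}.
(-14/5)P₀ + (-19/5)P₁ + (-10/7)P₂ + (-6/5)P₃ + (8/35)P₄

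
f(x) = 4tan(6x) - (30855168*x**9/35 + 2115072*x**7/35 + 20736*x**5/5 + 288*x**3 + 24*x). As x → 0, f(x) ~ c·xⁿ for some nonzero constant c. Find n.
11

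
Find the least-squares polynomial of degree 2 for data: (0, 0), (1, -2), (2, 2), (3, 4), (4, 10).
-2/5 + (-7/5)x + x²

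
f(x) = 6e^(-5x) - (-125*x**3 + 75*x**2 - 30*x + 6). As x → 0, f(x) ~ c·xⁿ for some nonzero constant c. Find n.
4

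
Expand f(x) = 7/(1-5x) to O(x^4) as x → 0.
7 + 35*x + 175*x**2 + 875*x**3 + O(x**4)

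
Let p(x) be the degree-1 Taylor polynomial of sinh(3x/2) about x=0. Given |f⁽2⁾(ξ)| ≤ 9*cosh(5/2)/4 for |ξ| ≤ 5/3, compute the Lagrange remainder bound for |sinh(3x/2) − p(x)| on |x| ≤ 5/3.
25*cosh(5/2)/8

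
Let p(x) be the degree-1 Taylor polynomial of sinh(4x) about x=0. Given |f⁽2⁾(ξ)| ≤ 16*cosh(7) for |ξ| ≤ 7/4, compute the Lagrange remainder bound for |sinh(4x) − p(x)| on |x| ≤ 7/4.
49*cosh(7)/2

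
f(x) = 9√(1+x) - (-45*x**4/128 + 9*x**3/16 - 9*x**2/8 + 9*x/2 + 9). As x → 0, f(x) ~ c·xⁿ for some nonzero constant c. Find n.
5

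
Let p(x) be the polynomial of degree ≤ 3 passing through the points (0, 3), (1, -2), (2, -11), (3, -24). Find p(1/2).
1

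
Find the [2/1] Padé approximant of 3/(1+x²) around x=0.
3 - 3*x**2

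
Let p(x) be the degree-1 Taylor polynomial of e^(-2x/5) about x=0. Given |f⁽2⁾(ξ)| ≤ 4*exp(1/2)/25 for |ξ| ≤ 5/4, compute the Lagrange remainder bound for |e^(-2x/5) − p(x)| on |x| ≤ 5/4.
exp(1/2)/8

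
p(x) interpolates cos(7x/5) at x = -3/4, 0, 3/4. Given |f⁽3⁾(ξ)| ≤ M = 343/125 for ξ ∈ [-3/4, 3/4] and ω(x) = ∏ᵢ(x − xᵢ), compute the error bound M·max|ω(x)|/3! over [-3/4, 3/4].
343*sqrt(3)/8000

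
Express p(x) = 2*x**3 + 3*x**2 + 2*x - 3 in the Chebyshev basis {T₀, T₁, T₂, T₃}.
(-3/2)T₀ + (7/2)T₁ + (3/2)T₂ + (1/2)T₃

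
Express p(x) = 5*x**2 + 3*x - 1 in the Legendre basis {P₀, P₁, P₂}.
(2/3)P₀ + (3)P₁ + (10/3)P₂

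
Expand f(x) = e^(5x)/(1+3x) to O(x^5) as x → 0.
1 + 2*x + 13*x**2/2 + 4*x**3/3 + 529*x**4/24 + O(x**5)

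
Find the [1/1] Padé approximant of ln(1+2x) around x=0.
2*x/(x + 1)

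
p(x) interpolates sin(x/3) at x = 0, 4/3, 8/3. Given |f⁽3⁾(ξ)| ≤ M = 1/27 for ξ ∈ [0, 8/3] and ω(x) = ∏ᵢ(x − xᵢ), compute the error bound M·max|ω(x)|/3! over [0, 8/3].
64*sqrt(3)/19683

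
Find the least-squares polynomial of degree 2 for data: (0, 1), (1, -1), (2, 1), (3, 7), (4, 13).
23/35 + (-88/35)x + (10/7)x²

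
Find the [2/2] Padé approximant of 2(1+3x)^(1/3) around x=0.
(14*x**2/3 + 7*x + 2)/(5*x**2/6 + 5*x/2 + 1)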